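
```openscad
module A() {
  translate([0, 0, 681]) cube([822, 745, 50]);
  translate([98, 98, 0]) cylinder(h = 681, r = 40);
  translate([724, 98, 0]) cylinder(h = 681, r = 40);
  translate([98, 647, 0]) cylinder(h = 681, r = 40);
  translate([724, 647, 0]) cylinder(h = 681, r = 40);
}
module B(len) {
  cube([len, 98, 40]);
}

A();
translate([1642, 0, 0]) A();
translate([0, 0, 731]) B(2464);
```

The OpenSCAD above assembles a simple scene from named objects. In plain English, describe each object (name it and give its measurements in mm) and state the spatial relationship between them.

A is a rectangular dining table. The top is 822×745×50 mm with its upper surface at z = 731 mm. It stands on four round legs of 80 mm diameter, each leg's bounding box inset 58 mm from the nearest pair of top edges, running from the floor to the underside of the top.

B is a rectangular beam 2464 mm long (x), 98 mm deep (y), 40 mm thick (z).

The beam spans the tops of two tables placed 820 mm apart, resting at z = 731 mm.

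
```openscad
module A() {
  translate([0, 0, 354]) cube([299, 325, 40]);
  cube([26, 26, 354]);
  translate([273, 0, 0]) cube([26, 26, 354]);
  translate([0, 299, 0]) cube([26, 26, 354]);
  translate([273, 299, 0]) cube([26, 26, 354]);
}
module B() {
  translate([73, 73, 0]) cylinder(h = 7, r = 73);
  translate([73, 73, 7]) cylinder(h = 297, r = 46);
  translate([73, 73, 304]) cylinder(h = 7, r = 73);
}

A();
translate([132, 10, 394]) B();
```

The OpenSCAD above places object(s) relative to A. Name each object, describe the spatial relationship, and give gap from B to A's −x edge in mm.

The spool's min-x is at 132; the stool's min-x is 0; gap = 132 mm.

A is a stool. B is a spool. The spool is on top of the stool. The gap from the spool to the stool's −x edge is 132 mm.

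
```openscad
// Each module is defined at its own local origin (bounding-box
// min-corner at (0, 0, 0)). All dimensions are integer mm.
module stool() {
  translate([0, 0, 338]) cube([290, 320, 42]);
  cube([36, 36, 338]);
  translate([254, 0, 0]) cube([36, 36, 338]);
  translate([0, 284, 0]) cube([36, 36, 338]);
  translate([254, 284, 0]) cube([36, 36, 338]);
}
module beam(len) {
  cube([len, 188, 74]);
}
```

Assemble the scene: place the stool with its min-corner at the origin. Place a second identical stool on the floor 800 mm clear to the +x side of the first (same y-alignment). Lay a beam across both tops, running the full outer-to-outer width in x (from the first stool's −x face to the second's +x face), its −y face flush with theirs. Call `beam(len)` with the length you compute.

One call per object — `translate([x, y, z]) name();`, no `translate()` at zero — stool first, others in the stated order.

stool();
translate([1090, 0, 0]) stool();
translate([0, 0, 380]) beam(1380);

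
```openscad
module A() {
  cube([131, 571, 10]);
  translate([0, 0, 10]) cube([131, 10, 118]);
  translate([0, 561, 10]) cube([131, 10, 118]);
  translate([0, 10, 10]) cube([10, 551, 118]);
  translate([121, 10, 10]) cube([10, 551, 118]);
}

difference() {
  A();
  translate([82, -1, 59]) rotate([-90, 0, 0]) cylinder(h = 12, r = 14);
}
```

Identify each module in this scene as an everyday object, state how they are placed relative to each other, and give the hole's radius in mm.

The subtracted cylinder has r = 14 mm.

A is an open box. The open box has a circular hole through its front wall. The hole's radius is 14 mm.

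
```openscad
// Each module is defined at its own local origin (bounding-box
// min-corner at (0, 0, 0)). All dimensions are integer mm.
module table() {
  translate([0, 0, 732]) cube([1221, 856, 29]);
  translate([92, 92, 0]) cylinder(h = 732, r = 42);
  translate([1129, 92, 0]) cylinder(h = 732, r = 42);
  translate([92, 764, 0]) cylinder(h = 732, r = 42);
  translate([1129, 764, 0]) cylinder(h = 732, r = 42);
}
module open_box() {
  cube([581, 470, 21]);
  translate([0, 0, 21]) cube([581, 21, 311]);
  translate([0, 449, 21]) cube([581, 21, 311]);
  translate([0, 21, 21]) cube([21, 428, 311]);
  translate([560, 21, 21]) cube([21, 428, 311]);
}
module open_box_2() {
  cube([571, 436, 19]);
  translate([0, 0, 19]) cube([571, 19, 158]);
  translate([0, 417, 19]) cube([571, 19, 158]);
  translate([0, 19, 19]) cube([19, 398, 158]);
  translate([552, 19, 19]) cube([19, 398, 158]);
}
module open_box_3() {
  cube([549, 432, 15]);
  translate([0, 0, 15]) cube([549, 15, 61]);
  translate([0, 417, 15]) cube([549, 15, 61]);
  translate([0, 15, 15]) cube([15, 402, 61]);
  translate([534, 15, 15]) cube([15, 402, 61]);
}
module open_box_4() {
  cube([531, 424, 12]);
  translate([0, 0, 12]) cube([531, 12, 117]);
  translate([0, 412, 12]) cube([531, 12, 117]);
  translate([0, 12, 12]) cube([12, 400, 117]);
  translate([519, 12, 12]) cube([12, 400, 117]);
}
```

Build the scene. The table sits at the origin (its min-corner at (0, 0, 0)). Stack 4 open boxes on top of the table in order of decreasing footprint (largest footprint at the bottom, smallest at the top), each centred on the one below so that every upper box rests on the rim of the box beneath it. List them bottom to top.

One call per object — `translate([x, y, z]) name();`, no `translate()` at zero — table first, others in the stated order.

table();
translate([320, 193, 761]) open_box();
translate([325, 210, 1093]) open_box_2();
translate([336, 212, 1270]) open_box_3();
translate([345, 216, 1346]) open_box_4();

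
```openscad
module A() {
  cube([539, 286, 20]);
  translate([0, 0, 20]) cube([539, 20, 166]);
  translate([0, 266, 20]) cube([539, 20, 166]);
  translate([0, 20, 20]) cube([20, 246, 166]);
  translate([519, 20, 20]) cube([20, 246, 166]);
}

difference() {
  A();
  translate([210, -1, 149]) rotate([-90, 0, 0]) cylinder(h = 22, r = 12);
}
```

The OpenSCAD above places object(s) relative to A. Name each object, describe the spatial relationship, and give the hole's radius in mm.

The subtracted cylinder has r = 12 mm.

A is an open box. The open box has a circular hole through its front wall. The hole's radius is 12 mm.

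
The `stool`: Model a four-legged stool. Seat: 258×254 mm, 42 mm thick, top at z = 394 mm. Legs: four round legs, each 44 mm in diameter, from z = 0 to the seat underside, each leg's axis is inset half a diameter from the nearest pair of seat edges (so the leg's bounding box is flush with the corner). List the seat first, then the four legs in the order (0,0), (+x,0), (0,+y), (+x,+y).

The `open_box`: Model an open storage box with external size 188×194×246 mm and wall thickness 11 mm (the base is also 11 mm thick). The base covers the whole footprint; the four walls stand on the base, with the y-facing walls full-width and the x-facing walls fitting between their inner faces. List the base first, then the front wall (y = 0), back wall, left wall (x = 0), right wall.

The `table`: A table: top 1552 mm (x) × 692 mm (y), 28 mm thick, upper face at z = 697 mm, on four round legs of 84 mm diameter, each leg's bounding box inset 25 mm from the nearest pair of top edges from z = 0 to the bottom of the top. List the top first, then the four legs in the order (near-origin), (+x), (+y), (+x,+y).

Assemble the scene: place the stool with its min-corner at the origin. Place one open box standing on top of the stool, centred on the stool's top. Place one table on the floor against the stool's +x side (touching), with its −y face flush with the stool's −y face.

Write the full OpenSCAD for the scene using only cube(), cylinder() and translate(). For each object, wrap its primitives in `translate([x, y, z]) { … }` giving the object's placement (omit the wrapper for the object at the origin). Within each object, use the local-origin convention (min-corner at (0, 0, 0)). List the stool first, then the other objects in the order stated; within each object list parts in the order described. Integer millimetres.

translate([0, 0, 352]) cube([258, 254, 42]);
translate([22, 22, 0]) cylinder(h = 352, r = 22);
translate([236, 22, 0]) cylinder(h = 352, r = 22);
translate([22, 232, 0]) cylinder(h = 352, r = 22);
translate([236, 232, 0]) cylinder(h = 352, r = 22);
translate([35, 30, 394]) {
  cube([188, 194, 11]);
  translate([0, 0, 11]) cube([188, 11, 235]);
  translate([0, 183, 11]) cube([188, 11, 235]);
  translate([0, 11, 11]) cube([11, 172, 235]);
  translate([177, 11, 11]) cube([11, 172, 235]);
}
translate([258, 0, 0]) {
  translate([0, 0, 669]) cube([1552, 692, 28]);
  translate([67, 67, 0]) cylinder(h = 669, r = 42);
  translate([1485, 67, 0]) cylinder(h = 669, r = 42);
  translate([67, 625, 0]) cylinder(h = 669, r = 42);
  translate([1485, 625, 0]) cylinder(h = 669, r = 42);
}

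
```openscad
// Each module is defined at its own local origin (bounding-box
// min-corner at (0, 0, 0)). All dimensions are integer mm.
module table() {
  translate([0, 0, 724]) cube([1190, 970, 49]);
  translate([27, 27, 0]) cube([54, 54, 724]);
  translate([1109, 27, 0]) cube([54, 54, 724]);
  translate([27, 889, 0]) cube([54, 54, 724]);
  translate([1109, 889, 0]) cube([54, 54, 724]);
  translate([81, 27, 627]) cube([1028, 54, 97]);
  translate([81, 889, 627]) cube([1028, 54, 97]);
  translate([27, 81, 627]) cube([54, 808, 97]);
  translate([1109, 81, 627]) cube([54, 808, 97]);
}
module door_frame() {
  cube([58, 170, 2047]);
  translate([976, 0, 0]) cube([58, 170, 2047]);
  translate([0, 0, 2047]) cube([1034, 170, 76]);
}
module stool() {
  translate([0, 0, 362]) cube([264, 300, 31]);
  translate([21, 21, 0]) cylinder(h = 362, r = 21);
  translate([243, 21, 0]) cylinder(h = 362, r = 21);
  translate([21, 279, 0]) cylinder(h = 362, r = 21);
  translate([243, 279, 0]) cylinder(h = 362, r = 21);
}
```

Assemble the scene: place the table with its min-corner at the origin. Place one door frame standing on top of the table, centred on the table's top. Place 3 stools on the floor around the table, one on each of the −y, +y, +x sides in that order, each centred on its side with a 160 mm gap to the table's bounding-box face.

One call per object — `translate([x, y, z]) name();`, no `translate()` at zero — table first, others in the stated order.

table();
translate([78, 400, 773]) door_frame();
translate([463, -460, 0]) stool();
translate([463, 1130, 0]) stool();
translate([1350, 335, 0]) stool();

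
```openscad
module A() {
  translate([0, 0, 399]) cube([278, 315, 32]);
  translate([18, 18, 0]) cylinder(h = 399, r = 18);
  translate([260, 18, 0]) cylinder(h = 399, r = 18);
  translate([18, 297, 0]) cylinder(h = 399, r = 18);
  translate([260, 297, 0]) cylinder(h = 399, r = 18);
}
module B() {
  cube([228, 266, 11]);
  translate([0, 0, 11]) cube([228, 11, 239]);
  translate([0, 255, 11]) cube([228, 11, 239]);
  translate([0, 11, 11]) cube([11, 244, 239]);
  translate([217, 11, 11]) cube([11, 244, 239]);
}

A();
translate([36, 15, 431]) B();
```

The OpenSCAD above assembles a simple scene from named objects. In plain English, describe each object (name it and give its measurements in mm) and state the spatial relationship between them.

A is a simple wooden stool: a rectangular seat 278 mm (x) by 315 mm (y), 32 mm thick, top face at z = 431 mm, on four round legs, each 36 mm in diameter. The legs rest on z = 0, each leg's axis is inset half a diameter from the nearest pair of seat edges (so the leg's bounding box is flush with the corner).

B is an open storage box with external size 228×266×250 mm and wall thickness 11 mm (the base is also 11 mm thick). The base covers the whole footprint; the four walls stand on the base, with the y-facing walls full-width and the x-facing walls fitting between their inner faces.

The open box is on top of the stool.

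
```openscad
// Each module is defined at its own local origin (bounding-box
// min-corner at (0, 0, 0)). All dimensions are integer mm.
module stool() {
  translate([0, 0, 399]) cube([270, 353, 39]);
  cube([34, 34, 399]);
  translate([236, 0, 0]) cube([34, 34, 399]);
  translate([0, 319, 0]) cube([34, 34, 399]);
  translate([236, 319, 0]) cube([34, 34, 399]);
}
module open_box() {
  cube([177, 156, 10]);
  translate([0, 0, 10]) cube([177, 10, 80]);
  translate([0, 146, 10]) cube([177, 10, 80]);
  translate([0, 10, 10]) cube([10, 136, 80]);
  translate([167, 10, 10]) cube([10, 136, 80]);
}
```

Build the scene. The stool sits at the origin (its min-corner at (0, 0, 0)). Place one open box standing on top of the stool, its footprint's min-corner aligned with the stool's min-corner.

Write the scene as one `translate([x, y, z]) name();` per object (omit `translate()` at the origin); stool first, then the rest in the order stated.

stool();
translate([0, 0, 438]) open_box();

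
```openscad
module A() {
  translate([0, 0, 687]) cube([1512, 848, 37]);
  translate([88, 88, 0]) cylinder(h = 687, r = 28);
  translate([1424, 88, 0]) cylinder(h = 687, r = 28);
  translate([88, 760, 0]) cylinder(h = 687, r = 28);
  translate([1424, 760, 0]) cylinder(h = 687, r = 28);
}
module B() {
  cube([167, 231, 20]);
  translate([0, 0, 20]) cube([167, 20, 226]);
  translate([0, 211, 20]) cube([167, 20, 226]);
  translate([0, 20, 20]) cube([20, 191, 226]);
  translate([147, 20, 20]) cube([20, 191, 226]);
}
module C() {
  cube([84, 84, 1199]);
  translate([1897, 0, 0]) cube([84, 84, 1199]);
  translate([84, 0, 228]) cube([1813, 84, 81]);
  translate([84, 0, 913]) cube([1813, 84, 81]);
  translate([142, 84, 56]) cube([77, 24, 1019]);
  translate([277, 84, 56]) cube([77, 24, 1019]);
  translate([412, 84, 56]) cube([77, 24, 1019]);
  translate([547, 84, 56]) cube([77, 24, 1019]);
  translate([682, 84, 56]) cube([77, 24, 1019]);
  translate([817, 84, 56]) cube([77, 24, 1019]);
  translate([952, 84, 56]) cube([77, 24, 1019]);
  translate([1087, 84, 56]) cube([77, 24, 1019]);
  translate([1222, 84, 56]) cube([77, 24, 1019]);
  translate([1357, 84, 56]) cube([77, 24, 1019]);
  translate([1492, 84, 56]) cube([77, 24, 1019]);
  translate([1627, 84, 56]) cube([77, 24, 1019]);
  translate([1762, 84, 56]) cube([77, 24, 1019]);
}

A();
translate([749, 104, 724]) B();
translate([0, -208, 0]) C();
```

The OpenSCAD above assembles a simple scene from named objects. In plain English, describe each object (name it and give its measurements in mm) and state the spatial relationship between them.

A is a table: top 1512 mm (x) × 848 mm (y), 37 mm thick, upper face at z = 724 mm, on four round legs of 56 mm diameter, each leg's bounding box inset 60 mm from the nearest pair of top edges, running from z = 0 to the bottom of the top.

B is an open-topped rectangular box: outside dimensions 167×231×246 mm, with a uniform wall and base thickness of 20 mm. The base is a full 167×231 slab on the floor; four walls sit on top of the base. The front and back walls (the −y and +y sides) span the full width; the two side walls fit between them.

C is a fence section. Two 84×84 mm posts, 1199 mm tall, stand on the floor with a clear span of 1813 mm between their inner faces. Two horizontal rails of 84×81 mm section span the gap between the posts with their undersides at z = 228 mm and z = 913 mm, flush with the posts' −y face. 13 pickets, each 77 mm wide, 24 mm thick and 1019 mm tall, are fixed to the +y face of the rails with their bottoms at z = 56 mm, evenly spaced across the span with equal gaps (rounded down to the nearest mm) at the −x end and between each pair — any rounding remainder accumulates at the +x end.

The open box is on top of the table. The fence section is on the floor beside the table on its −y side.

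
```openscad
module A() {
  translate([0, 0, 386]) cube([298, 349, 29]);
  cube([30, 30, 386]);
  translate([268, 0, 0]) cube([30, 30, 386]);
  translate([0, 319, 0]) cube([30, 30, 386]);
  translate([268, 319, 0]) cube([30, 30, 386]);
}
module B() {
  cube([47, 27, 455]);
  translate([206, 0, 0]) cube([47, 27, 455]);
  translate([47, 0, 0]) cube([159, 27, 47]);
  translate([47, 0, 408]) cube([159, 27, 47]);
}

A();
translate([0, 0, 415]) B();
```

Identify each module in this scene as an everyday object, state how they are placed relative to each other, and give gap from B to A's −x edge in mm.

A is a stool. B is a picture frame. The picture frame is on top of the stool. The gap from the picture frame to the stool's −x edge is 0 mm.

The picture frame's min-x is at 0; the stool's min-x is 0; gap = 0 mm.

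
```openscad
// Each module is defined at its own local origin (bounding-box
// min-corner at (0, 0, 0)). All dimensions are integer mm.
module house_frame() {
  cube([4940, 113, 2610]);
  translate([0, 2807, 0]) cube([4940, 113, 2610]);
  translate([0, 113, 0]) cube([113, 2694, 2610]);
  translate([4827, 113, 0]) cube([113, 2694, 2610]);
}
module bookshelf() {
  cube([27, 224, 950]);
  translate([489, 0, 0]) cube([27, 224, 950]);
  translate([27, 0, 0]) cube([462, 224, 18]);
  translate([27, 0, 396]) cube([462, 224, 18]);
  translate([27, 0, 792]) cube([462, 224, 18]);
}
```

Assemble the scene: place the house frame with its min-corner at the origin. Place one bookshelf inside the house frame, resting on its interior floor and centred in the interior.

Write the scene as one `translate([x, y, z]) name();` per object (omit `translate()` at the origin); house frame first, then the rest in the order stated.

house_frame();
translate([2212, 1348, 0]) bookshelf();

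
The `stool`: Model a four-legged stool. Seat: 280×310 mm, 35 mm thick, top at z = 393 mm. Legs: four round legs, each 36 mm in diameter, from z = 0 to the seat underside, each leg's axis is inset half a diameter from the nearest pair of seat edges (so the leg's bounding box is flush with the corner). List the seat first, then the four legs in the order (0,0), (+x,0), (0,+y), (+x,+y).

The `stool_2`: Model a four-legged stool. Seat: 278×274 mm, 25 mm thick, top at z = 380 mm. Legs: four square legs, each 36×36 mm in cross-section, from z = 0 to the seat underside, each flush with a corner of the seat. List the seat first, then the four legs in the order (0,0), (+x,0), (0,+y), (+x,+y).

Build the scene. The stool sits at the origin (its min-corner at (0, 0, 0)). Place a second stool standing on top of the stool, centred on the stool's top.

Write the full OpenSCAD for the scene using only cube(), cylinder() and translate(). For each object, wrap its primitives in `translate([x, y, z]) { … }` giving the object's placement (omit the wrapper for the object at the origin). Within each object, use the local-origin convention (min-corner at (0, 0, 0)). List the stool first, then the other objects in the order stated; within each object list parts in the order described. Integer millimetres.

translate([0, 0, 358]) cube([280, 310, 35]);
translate([18, 18, 0]) cylinder(h = 358, r = 18);
translate([262, 18, 0]) cylinder(h = 358, r = 18);
translate([18, 292, 0]) cylinder(h = 358, r = 18);
translate([262, 292, 0]) cylinder(h = 358, r = 18);
translate([1, 18, 393]) {
  translate([0, 0, 355]) cube([278, 274, 25]);
  cube([36, 36, 355]);
  translate([242, 0, 0]) cube([36, 36, 355]);
  translate([0, 238, 0]) cube([36, 36, 355]);
  translate([242, 238, 0]) cube([36, 36, 355]);
}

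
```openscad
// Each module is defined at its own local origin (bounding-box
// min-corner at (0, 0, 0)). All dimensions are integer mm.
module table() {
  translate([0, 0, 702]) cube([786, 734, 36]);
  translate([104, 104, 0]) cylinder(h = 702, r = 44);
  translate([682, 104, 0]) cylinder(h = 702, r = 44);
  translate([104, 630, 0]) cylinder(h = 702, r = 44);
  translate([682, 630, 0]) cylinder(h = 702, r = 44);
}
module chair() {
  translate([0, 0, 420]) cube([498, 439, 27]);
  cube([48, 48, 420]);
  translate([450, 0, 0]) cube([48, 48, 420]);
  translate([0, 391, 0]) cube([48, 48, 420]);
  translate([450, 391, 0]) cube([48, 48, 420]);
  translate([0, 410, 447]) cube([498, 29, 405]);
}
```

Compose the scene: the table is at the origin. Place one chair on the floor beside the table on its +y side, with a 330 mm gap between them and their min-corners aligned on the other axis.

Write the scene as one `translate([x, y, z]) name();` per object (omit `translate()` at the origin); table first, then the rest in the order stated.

table();
translate([0, 1064, 0]) chair();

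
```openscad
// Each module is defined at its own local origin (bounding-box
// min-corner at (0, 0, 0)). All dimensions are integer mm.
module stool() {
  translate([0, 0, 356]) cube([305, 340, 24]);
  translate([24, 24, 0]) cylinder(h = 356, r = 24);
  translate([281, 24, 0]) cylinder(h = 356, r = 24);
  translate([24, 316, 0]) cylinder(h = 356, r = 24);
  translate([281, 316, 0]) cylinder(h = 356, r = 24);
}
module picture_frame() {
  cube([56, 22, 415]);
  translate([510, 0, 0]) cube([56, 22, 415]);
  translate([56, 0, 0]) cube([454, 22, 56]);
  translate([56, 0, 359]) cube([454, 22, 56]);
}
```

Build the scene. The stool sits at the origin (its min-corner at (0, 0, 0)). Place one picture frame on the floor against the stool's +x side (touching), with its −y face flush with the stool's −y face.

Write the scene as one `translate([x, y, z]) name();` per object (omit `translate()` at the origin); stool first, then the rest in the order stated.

stool();
translate([305, 0, 0]) picture_frame();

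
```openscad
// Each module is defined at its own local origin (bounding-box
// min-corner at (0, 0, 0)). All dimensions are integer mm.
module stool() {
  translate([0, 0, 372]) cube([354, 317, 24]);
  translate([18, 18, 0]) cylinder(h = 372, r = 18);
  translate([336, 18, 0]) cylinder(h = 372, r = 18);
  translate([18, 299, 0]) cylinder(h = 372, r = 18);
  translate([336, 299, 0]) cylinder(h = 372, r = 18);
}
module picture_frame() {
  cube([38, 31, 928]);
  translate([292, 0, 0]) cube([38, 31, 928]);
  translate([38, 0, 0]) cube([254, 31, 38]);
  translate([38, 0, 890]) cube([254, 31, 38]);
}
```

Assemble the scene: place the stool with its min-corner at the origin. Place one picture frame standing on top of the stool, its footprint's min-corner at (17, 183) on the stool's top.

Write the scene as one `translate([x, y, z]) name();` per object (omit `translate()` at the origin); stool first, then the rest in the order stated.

stool();
translate([17, 183, 396]) picture_frame();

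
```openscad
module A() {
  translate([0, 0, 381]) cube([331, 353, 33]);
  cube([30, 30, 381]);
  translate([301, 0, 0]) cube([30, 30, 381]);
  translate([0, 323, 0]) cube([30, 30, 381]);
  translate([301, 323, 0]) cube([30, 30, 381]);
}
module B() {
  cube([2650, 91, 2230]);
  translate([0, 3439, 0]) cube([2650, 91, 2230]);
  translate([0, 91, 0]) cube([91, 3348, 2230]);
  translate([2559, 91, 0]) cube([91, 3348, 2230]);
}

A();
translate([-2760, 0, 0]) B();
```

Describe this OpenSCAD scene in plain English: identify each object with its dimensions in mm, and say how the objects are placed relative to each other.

A is a simple wooden stool: a rectangular seat 331 mm (x) by 353 mm (y), 33 mm thick, top face at z = 414 mm, on four square legs, each 30×30 mm in cross-section. The legs rest on z = 0, each flush with a corner of the seat.

B is a box-shaped house frame (walls only): outside footprint 2650×3530 mm, wall height 2230 mm, wall thickness 91 mm. The two y-facing walls run the full x-width; the two x-facing walls fit between the inner faces of the y-facing walls.

The house frame is on the floor beside the stool on its −x side.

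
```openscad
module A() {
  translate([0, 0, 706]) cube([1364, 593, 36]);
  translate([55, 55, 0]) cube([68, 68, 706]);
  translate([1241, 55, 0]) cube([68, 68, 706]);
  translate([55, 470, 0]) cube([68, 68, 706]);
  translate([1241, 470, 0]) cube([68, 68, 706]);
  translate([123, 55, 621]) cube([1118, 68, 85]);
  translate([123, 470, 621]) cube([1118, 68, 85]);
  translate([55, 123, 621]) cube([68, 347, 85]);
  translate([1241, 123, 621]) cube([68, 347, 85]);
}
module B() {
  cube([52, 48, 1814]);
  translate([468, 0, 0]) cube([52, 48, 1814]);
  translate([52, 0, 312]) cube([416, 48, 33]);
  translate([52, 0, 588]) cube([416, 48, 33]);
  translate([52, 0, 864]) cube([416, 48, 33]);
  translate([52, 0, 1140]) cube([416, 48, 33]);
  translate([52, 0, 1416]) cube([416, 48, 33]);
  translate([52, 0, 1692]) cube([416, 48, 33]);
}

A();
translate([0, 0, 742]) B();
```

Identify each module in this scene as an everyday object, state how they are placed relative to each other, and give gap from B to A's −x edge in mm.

The ladder's min-x is at 0; the table's min-x is 0; gap = 0 mm.

A is a table. B is a ladder. The ladder is on top of the table. The gap from the ladder to the table's −x edge is 0 mm.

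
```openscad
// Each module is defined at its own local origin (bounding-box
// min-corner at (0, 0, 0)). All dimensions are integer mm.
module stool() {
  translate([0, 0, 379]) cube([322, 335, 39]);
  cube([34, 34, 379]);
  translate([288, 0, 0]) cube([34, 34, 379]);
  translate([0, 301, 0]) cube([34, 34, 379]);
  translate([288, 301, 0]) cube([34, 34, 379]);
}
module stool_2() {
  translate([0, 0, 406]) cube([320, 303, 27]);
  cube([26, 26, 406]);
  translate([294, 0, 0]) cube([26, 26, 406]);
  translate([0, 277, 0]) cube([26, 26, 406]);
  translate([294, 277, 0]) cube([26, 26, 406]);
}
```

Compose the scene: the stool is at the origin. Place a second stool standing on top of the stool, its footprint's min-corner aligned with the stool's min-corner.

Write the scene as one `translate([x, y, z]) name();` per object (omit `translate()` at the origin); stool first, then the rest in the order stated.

stool();
translate([0, 0, 418]) stool_2();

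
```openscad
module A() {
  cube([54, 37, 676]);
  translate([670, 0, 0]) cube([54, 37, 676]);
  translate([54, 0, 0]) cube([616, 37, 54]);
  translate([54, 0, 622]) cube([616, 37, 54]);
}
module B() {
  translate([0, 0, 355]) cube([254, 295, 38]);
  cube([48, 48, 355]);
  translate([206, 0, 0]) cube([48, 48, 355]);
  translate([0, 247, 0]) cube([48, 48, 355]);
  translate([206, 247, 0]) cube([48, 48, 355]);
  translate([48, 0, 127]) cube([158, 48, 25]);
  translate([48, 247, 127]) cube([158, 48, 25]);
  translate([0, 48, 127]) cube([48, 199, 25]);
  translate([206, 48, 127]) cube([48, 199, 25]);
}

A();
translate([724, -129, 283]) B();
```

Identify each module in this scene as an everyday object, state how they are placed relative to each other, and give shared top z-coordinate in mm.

A is a picture frame. B is a stool. The stool is beside the picture frame with their tops flush at z = 676. The shared top z-coordinate is 676 mm.

Both tops at z = 676 mm.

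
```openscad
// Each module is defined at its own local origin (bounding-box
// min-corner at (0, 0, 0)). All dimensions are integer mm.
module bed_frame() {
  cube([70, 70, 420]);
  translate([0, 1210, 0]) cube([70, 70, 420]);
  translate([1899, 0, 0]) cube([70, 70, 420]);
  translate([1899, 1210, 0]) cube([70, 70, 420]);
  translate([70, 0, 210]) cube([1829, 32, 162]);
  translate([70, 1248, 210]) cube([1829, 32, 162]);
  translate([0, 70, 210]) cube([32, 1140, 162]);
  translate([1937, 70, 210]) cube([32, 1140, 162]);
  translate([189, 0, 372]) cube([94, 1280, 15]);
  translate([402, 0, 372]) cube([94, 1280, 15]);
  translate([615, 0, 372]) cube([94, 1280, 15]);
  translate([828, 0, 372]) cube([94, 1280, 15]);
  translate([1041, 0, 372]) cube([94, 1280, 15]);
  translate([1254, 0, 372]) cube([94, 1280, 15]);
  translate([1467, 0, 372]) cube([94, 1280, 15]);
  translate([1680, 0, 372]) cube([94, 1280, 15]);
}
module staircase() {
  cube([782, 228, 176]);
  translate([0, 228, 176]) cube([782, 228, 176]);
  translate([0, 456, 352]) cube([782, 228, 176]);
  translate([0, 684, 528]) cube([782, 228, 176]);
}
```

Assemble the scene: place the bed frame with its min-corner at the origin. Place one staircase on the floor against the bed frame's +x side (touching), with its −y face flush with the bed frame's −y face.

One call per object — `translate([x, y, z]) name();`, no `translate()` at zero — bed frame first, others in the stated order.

bed_frame();
translate([1969, 0, 0]) staircase();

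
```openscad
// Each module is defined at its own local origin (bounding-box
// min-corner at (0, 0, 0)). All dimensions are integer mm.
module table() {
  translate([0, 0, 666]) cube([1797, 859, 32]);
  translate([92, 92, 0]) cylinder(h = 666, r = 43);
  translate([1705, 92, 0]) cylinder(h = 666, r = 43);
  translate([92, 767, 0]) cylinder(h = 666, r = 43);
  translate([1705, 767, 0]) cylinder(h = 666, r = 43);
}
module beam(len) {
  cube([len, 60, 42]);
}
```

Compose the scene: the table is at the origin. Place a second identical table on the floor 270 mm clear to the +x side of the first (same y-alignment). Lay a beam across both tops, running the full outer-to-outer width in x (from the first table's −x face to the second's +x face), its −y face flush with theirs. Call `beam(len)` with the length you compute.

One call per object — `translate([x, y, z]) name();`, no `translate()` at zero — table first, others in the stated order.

table();
translate([2067, 0, 0]) table();
translate([0, 0, 698]) beam(3864);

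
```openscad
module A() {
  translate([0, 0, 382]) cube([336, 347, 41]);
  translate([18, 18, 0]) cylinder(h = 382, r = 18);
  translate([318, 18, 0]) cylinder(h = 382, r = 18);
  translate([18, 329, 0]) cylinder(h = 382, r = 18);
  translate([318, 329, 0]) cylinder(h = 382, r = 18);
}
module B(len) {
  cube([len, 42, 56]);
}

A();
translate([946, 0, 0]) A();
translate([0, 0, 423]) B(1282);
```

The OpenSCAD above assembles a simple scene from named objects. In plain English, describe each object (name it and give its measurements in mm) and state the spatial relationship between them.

A is a simple wooden stool: a rectangular seat 336 mm (x) by 347 mm (y), 41 mm thick, top face at z = 423 mm, on four round legs, each 36 mm in diameter. The legs rest on z = 0, each leg's axis is inset half a diameter from the nearest pair of seat edges (so the leg's bounding box is flush with the corner).

B is a rectangular beam 1282 mm long (x), 42 mm deep (y), 56 mm thick (z).

The beam spans the tops of two stools placed 610 mm apart, resting at z = 423 mm.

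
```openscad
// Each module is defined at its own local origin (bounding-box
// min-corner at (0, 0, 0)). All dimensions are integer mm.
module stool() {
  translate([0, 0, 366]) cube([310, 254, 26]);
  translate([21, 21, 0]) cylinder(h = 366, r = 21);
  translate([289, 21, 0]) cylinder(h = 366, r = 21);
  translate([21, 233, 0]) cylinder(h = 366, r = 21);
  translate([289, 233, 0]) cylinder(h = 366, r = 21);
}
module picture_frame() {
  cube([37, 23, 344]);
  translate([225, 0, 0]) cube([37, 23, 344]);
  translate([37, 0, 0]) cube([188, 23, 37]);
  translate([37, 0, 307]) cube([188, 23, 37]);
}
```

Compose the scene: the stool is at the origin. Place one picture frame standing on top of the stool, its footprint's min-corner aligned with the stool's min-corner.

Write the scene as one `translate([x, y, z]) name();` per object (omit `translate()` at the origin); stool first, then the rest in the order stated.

stool();
translate([0, 0, 392]) picture_frame();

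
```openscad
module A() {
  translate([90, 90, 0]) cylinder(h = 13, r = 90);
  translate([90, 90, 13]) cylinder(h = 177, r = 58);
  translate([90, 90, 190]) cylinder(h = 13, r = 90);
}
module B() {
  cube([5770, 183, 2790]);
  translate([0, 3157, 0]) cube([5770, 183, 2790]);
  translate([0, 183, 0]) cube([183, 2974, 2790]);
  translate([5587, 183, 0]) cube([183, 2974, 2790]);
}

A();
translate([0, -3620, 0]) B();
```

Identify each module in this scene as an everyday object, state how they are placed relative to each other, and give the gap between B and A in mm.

The house frame's nearest face is 280 mm from the spool's −y face.

A is a spool. B is a house frame. The house frame is on the floor beside the spool on its −y side. The gap between the house frame and the spool is 280 mm.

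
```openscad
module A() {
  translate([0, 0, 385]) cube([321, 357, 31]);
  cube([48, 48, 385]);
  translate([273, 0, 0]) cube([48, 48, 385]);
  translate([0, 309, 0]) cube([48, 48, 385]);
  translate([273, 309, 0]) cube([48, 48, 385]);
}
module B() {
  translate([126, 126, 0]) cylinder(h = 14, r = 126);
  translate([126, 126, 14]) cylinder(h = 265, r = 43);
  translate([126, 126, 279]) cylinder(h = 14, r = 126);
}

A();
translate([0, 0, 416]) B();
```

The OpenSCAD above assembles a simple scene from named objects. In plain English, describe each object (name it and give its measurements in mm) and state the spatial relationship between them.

A is a simple wooden stool: a rectangular seat 321 mm (x) by 357 mm (y), 31 mm thick, top face at z = 416 mm, on four square legs, each 48×48 mm in cross-section. The legs rest on z = 0, each flush with a corner of the seat.

B is a spool: two coaxial disc flanges of radius 126 mm and thickness 14 mm, joined by a core cylinder of radius 43 mm and height 265 mm. The lower flange rests on z = 0 and the three cylinders share a vertical axis.

The spool is on top of the stool.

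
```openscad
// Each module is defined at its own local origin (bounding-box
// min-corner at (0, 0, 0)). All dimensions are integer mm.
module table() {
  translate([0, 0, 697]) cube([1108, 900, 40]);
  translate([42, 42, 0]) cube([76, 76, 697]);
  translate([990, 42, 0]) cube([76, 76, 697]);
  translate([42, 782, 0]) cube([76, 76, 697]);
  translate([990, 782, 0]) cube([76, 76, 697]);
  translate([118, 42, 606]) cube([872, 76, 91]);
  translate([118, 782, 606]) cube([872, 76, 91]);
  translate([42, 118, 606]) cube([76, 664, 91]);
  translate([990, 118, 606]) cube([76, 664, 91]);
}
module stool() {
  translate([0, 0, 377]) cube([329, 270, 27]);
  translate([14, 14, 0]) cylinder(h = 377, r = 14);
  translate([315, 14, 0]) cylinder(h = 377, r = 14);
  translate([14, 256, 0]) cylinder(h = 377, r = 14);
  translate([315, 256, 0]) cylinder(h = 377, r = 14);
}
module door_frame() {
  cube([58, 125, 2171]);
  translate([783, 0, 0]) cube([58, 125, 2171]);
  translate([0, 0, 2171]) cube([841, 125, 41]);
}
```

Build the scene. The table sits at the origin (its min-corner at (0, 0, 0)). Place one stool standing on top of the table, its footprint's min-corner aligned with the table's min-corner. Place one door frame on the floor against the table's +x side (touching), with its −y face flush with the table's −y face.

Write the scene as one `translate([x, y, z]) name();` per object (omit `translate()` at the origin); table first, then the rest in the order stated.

table();
translate([0, 0, 737]) stool();
translate([1108, 0, 0]) door_frame();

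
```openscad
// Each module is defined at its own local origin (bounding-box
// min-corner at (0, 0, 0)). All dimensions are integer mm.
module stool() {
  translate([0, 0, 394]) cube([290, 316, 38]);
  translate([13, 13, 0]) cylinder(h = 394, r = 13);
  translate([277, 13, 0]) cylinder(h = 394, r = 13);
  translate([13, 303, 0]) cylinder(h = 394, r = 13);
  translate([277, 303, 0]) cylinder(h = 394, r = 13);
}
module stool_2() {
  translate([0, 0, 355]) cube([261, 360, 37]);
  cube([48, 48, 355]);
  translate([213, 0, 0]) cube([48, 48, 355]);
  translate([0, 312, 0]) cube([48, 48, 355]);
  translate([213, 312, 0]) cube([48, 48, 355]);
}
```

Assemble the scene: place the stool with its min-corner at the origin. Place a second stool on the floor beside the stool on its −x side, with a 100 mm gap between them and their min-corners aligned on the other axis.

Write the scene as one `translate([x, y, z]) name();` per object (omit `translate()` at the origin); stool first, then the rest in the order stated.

stool();
translate([-361, 0, 0]) stool_2();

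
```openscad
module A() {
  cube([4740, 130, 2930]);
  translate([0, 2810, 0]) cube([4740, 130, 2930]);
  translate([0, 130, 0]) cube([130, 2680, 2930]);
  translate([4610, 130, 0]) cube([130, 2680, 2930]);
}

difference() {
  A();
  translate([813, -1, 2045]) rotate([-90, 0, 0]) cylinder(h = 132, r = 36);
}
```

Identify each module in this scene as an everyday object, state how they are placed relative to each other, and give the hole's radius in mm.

The subtracted cylinder has r = 36 mm.

A is a house frame. The house frame has a circular hole through its front wall. The hole's radius is 36 mm.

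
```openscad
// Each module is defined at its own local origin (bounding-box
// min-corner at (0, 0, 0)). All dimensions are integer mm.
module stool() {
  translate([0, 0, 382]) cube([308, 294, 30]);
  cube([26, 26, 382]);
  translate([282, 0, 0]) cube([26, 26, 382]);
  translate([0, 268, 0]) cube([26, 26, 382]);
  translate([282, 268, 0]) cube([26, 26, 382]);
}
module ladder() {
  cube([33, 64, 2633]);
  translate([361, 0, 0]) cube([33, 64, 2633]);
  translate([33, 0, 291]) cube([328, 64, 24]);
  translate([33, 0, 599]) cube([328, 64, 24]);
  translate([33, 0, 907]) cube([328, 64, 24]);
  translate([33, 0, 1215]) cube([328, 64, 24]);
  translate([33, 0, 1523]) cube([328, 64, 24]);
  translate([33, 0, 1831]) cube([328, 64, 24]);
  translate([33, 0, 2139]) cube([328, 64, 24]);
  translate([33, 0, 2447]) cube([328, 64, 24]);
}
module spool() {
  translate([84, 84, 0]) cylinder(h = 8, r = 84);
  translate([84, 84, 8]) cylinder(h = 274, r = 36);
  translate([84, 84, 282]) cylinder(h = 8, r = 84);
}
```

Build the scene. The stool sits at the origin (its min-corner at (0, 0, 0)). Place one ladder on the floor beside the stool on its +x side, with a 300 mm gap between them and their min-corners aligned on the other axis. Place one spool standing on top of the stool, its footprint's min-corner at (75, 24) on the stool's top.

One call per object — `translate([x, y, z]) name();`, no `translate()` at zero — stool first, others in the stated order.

stool();
translate([608, 0, 0]) ladder();
translate([75, 24, 412]) spool();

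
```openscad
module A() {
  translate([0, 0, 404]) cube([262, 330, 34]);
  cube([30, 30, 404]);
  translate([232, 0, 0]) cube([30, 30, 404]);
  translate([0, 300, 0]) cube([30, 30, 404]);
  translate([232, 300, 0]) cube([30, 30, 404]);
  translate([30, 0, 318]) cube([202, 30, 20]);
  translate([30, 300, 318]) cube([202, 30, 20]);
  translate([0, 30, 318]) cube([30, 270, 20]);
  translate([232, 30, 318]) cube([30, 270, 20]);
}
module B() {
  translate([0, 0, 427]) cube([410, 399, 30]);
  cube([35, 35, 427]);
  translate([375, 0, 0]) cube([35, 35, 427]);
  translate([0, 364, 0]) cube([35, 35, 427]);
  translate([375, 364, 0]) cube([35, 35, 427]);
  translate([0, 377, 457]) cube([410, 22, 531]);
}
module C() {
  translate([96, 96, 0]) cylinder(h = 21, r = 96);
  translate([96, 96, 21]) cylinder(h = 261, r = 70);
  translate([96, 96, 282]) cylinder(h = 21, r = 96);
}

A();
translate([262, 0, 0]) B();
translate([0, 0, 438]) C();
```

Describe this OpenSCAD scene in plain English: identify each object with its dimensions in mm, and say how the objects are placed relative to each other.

A is a four-legged stool. The seat is 262×330 mm, 34 mm thick, top at z = 438 mm. It stands on four square legs, each 30×30 mm in cross-section, from z = 0 to the seat underside, each flush with a corner of the seat. Four stretchers, 30 mm wide and 20 mm tall, connect adjacent legs with their undersides at z = 318 mm, each running between the inner faces of the legs it joins and aligned with the legs' outer faces on the other axis.

B is a chair. The seat is a 410×399×30 mm slab with its top at z = 457 mm, on four 35×35 mm corner legs (flush with the seat edges, standing on z = 0). A flat backrest 22 mm thick, 531 mm tall, spans the full seat width and rises from the seat top along its +y edge, rear face flush with the rear of the seat.

C is a spool: two coaxial disc flanges of radius 96 mm and thickness 21 mm, joined by a core cylinder of radius 70 mm and height 261 mm. The lower flange rests on z = 0 and the three cylinders share a vertical axis.

The chair is against the stool's +x side, with their −y faces flush. The spool is on top of the stool.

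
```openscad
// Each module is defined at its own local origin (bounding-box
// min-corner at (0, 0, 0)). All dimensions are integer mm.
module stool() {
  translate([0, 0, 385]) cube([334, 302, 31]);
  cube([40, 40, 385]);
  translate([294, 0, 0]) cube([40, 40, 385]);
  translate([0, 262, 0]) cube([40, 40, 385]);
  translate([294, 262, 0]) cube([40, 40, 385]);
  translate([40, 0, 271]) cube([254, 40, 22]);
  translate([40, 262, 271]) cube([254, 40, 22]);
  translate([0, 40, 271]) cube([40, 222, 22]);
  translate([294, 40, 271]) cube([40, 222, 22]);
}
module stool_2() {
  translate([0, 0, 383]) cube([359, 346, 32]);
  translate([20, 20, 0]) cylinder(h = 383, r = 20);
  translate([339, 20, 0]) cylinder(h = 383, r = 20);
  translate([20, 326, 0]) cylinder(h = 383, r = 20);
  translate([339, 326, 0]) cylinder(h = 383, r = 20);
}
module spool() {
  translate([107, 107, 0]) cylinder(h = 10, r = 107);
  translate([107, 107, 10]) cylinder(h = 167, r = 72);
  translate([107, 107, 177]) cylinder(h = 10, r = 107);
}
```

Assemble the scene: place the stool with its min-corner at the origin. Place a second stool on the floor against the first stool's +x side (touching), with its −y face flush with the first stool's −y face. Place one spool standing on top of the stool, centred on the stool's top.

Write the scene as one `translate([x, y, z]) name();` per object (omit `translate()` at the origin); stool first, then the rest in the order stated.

stool();
translate([334, 0, 0]) stool_2();
translate([60, 44, 416]) spool();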